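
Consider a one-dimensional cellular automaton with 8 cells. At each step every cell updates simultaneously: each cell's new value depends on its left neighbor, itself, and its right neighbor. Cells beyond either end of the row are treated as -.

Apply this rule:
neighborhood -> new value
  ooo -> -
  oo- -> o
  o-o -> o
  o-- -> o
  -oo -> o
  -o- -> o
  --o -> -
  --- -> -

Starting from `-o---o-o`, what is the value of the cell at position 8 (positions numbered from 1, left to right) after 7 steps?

-oo--ooo
-ooo-o-o
-o-ooooo
-ooo---o
-o-oo--o
-ooooo-o
-o---ooo
position 8 holds o

o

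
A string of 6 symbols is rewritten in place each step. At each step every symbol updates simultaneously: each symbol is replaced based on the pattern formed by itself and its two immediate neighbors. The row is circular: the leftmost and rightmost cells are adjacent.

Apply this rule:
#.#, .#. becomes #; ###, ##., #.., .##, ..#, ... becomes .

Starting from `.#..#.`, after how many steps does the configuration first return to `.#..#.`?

.#..#.

1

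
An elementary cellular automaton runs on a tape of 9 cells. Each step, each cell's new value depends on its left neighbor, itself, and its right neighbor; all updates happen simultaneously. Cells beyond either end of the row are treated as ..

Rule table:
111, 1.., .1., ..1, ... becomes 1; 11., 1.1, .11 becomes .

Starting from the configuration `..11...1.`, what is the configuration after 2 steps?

..11.111.

11..11111
..11.111.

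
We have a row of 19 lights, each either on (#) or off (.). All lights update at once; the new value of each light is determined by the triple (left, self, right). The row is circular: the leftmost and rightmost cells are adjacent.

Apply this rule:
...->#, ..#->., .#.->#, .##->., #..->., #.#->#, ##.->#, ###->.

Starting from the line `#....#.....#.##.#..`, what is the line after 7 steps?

.######.##.###.##.#

#.##.#.###.##.###..
##.####..##.##..#..
.##...#...##.#..#..
..#.#.#.#..###..#.#
..#######....#..###
........#.##.#....#
.######.##.###.##.#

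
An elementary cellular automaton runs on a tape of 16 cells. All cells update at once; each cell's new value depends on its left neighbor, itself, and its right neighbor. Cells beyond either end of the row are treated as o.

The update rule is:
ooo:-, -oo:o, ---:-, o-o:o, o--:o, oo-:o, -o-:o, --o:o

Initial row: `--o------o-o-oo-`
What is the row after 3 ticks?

o-oooooooo-----o

tick 1: oooo----oooooooo
tick 2: ---oo--oo-------
tick 3: o-oooooooo-----o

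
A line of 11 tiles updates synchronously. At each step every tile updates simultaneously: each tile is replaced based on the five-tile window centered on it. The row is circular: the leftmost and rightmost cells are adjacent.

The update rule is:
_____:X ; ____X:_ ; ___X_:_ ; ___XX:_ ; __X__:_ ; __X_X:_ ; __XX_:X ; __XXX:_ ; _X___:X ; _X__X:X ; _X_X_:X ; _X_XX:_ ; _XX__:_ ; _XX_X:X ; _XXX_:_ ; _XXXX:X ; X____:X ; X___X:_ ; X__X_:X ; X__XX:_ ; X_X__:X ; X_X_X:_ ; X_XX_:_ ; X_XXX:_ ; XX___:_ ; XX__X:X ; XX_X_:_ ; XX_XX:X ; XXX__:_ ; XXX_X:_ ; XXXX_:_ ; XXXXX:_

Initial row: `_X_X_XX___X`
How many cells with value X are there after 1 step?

X_X________
count of X: 2

2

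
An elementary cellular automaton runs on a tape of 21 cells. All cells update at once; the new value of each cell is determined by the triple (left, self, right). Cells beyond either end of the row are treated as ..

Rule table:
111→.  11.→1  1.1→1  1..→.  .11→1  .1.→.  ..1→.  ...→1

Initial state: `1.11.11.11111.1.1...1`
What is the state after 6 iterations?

.11111111...11.1..1..
.1......1.1.111.....1
...1111..1.11.1.111..
11.1..1...1111.11.1.1
111.....1.1..11111.1.
1.1.111..1...1...11..

1.1.111..1...1...11..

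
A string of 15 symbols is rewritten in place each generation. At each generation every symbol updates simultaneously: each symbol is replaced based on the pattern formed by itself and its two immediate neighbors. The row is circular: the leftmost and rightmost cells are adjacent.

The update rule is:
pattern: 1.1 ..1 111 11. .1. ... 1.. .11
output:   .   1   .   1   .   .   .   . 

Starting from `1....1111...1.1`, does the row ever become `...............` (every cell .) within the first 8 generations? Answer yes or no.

no

generation 1: 1...1...1..1...
generation 2: ...1...1..1...1
generation 3: ..1...1..1...1.
generation 4: .1...1..1...1..
generation 5: 1...1..1...1...
generation 6: ...1..1...1...1
generation 7: ..1..1...1...1.
generation 8: .1..1...1...1..
generation 8 is .1..1...1...1.., still not uniform .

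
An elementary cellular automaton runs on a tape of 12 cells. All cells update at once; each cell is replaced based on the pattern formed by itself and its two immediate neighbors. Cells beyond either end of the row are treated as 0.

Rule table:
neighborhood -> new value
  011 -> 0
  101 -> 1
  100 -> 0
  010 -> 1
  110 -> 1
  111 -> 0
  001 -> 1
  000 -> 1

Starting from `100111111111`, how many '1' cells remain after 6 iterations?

101000000001
111011111111
001100000001
110101111111
011110000001
100010111111
count of 1: 8

8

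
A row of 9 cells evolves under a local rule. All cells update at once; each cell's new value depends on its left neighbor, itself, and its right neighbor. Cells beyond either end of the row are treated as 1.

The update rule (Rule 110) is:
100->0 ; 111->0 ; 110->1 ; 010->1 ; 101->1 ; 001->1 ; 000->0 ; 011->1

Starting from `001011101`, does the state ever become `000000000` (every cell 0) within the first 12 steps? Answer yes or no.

yes

011110111
110011100
010110101
111111111
000000000
all cells are 0 at step 5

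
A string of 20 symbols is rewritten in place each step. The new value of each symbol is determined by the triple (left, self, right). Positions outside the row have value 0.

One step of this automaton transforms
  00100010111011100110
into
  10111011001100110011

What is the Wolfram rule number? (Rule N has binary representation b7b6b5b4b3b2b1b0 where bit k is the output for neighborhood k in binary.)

117

position 9: 111 → 0  (bit 7 = 0)
position 10: 110 → 1  (bit 6 = 1)
position 7: 101 → 1  (bit 5 = 1)
position 3: 100 → 1  (bit 4 = 1)
position 8: 011 → 0  (bit 3 = 0)
position 2: 010 → 1  (bit 2 = 1)
position 1: 001 → 0  (bit 1 = 0)
position 0: 000 → 1  (bit 0 = 1)
bits b7..b0 = 01110101 = 117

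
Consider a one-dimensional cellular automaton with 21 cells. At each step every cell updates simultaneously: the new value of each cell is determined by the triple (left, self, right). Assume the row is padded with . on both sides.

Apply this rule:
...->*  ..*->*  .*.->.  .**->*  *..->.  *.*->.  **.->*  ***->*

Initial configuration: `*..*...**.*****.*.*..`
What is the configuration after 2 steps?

step 1: ..*..****.*****.....*
step 2: **..*****.*****.****.

**..*****.*****.****.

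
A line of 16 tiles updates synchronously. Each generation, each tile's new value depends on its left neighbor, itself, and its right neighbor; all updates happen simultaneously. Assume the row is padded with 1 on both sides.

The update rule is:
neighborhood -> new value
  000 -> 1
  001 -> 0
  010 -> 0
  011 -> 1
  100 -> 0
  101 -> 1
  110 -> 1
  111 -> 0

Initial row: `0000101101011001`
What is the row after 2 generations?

generation 1: 0110011110111001
generation 2: 1110010011101001

1110010011101001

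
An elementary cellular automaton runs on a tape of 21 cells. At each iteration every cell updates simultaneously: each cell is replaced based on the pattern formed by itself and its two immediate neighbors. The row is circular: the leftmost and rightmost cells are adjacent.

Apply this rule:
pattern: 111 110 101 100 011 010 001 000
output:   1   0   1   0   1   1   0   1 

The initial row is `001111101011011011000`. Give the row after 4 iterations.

101111011110110110011
011110111101101100011
111101111011011001010
111011110110110001111

111011110110110001111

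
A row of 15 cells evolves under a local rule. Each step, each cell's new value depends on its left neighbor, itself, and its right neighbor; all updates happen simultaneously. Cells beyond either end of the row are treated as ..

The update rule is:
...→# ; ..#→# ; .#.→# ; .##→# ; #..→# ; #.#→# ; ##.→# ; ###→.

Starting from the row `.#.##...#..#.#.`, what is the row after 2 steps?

#.............#

###############
#.............#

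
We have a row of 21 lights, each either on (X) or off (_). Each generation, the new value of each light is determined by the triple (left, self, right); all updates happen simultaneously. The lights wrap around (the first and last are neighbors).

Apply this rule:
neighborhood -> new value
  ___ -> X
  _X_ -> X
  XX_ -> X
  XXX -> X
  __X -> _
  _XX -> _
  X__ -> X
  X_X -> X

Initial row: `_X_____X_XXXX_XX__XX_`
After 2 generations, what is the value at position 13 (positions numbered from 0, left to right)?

X

generation 1: _XXXXX_XX_XXXX_XX__XX
generation 2: X_XXXXX_XX_XXXX_XX__X
position 13 holds X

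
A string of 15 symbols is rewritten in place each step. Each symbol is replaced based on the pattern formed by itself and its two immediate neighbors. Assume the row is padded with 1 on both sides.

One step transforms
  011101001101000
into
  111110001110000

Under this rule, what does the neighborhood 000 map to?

At position 13 the neighborhood is 000; the next row has 0 there.

0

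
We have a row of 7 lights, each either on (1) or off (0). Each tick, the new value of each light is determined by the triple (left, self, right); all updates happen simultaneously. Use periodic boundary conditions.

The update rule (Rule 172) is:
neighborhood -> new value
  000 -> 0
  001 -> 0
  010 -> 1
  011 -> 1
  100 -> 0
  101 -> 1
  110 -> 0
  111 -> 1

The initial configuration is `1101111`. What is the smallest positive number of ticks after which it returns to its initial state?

1011111
0111111
1111110
1111101
1111011
1110111
1101111

7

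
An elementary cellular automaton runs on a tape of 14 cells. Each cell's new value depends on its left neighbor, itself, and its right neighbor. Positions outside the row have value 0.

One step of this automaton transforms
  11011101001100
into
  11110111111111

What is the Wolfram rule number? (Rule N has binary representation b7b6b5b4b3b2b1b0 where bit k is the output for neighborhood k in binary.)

position 4: 111 → 0  (bit 7 = 0)
position 1: 110 → 1  (bit 6 = 1)
position 2: 101 → 1  (bit 5 = 1)
position 8: 100 → 1  (bit 4 = 1)
position 0: 011 → 1  (bit 3 = 1)
position 7: 010 → 1  (bit 2 = 1)
position 9: 001 → 1  (bit 1 = 1)
position 13: 000 → 1  (bit 0 = 1)
bits b7..b0 = 01111111 = 127

127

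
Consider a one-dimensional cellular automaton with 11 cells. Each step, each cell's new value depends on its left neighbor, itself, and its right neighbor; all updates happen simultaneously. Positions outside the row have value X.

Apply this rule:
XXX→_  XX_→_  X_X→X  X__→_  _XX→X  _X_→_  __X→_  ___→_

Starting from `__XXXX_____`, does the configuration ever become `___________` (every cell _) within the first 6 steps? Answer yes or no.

__X________
___________
all cells are _ at step 2

yes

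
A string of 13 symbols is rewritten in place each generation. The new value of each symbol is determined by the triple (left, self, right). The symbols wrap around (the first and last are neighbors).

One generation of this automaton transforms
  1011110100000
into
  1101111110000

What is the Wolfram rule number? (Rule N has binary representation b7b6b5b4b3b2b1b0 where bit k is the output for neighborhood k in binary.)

position 3: 111 → 1  (bit 7 = 1)
position 5: 110 → 1  (bit 6 = 1)
position 1: 101 → 1  (bit 5 = 1)
position 8: 100 → 1  (bit 4 = 1)
position 2: 011 → 0  (bit 3 = 0)
position 0: 010 → 1  (bit 2 = 1)
position 12: 001 → 0  (bit 1 = 0)
position 9: 000 → 0  (bit 0 = 0)
bits b7..b0 = 11110100 = 244

244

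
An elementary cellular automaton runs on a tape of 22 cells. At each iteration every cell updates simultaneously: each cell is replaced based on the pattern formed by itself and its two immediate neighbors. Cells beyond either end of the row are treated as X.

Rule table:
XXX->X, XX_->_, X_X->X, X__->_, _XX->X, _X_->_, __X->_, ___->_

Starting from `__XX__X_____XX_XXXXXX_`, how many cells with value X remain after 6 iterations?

8

__X_________X_XXXXXX_X
_____________XXXXXX_XX
_____________XXXXX_XXX
_____________XXXX_XXXX
_____________XXX_XXXXX
_____________XX_XXXXXX
count of X: 8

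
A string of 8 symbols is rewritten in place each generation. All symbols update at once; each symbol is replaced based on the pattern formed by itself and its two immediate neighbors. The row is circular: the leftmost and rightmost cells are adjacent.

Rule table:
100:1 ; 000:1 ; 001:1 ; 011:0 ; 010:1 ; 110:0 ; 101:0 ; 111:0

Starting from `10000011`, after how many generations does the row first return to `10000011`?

01111100
10000011

2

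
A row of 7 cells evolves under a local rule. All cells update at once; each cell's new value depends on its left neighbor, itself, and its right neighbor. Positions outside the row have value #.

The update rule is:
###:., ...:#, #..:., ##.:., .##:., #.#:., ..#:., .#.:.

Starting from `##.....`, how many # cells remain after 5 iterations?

...###.
.#.....
...###.  (repeats iteration 1; period 2)
iteration 5: ...###.
count of #: 3

3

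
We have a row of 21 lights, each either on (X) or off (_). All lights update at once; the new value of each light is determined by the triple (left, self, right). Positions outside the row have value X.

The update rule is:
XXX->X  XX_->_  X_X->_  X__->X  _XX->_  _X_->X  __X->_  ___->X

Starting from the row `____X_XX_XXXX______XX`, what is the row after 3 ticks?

X_X__XXX_XXXX__X__XX_

XXX_X_____XX_XXXXX__X
XX__XXXXX_____XXX_X__
X_X__XXX_XXXX__X__XX_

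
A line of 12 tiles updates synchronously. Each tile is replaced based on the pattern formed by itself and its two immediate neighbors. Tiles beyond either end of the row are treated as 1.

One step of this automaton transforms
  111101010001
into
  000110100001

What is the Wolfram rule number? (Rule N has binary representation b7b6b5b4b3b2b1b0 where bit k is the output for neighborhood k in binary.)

position 0: 111 → 0  (bit 7 = 0)
position 3: 110 → 1  (bit 6 = 1)
position 4: 101 → 1  (bit 5 = 1)
position 8: 100 → 0  (bit 4 = 0)
position 11: 011 → 1  (bit 3 = 1)
position 5: 010 → 0  (bit 2 = 0)
position 10: 001 → 0  (bit 1 = 0)
position 9: 000 → 0  (bit 0 = 0)
bits b7..b0 = 01101000 = 104

104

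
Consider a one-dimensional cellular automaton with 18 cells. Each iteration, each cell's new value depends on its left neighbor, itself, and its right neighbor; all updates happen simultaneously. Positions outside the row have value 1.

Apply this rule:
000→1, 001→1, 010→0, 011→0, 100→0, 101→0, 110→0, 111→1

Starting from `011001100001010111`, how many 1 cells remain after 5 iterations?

9

000010001110000011
011100110100111101
001001000001011000
010010011110000011
000100101100111101
count of 1: 9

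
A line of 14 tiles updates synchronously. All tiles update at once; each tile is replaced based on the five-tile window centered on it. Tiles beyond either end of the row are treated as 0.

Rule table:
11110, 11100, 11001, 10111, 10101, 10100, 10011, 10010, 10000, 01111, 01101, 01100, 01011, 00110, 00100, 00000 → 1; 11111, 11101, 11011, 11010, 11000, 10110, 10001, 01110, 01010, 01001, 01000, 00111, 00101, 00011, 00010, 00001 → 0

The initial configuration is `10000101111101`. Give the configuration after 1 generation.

10100011101001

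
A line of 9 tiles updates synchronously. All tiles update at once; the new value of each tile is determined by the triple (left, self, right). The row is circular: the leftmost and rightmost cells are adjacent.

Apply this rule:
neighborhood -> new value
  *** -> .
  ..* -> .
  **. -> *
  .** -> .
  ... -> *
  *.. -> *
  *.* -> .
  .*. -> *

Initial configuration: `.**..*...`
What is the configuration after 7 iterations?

***..**.*

..**.****
*..*....*
**.****..
.*....**.
.****..**
....**..*
***..**.*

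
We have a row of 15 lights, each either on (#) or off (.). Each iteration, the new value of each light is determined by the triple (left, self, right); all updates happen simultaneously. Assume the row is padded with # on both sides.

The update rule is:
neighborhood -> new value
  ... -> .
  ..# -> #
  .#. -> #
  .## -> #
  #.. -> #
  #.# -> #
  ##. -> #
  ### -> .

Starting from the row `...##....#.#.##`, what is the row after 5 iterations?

..####.........

#.####..######.
###..####....##
..####..##..##.
###..##########
..####.........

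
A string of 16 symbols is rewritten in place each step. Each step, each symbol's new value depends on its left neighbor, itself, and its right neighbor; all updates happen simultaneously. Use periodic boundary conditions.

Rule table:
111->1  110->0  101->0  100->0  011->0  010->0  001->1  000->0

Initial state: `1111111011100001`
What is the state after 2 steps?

0111100010000100

step 1: 1111110001000010
step 2: 0111100010000100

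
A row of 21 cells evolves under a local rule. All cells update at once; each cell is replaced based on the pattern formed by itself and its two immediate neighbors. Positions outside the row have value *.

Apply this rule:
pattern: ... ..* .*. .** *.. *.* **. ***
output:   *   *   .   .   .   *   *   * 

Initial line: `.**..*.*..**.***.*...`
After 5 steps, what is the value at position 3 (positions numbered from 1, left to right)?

*.*.*.*..*.**.***..**
**.*.*..*.*.**.**.*.*
***.*..*.*.*.**.**.*.
****..*.*.*.*.**.**.*
****.*.*.*.*.*.**.**.
position 3 holds *

*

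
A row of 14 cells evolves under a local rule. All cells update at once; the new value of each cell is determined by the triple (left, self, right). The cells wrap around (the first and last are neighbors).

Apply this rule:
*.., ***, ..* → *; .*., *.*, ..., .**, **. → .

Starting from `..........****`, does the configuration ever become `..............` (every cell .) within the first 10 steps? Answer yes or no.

*........*.**.
.*......*.....
*.*....*.*....
...*..*...*..*
*.*.**.*.*.**.
..............
all cells are . at step 6

yes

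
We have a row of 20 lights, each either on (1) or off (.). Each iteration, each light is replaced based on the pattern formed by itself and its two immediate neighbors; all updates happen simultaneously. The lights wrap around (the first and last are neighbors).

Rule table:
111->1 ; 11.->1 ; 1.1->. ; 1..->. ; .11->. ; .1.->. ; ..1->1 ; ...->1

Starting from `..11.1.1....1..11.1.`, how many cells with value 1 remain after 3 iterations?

11.1.....111..1.1...
.1...1111.11.1....11
...11.111..1...111.1
count of 1: 10

10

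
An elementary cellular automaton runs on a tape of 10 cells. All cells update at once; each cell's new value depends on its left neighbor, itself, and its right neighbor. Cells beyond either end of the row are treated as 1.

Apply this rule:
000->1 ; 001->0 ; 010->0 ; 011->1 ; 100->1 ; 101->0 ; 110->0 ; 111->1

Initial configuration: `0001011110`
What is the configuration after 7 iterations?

1001100000

iteration 1: 1100011100
iteration 2: 1011011010
iteration 3: 0010010000
iteration 4: 1001001110
iteration 5: 0100101100
iteration 6: 0010001010
iteration 7: 1001100000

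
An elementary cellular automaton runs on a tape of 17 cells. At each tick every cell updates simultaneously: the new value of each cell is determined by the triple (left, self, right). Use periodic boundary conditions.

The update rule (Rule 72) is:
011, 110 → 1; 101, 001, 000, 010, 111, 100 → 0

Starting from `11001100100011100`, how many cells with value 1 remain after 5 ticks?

4

11001100000010100
11001100000000000
11001100000000000  (fixed point — unchanged through tick 5)
count of 1: 4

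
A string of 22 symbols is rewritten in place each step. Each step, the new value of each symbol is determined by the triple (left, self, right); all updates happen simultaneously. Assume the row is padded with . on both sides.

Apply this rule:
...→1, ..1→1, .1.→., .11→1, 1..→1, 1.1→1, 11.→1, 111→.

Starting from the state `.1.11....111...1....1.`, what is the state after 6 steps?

11.......111..111...11

step 1: 1.11111111.1111.1111.1
step 2: .11......111..111..11.
step 3: 1111111111.1111.111111
step 4: 1........111..111....1
step 5: .111111111.1111.11111.
step 6: 11.......111..111...11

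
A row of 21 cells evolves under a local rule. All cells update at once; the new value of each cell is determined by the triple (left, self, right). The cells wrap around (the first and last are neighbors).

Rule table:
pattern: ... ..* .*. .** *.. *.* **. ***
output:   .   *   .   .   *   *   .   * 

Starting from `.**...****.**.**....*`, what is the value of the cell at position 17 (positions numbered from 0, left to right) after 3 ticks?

*..*.*.**.*..*..*..*.
.**.*.*..*.**.**.**.*
*..*.*.**.*..*..*..*.
position 17 holds .

.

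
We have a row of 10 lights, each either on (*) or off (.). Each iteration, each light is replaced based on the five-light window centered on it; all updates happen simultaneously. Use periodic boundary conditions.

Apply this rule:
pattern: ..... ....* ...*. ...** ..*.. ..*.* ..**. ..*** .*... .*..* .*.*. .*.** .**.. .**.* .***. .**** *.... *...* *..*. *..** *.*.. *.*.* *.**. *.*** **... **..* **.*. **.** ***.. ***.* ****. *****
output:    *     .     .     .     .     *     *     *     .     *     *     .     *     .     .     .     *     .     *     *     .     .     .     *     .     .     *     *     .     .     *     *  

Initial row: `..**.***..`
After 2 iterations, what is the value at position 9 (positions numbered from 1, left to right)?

..*.**...*
***..*....
position 9 holds .

.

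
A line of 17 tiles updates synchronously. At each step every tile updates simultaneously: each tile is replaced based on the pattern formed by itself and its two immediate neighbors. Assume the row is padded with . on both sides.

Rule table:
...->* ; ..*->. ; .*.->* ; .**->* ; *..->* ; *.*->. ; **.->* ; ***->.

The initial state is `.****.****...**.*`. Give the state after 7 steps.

.*..*.*..***.**.*
.**.*.**.*.*.**.*
.**.*.**.*.*.**.*  (fixed point — unchanged through step 7)

.**.*.**.*.*.**.*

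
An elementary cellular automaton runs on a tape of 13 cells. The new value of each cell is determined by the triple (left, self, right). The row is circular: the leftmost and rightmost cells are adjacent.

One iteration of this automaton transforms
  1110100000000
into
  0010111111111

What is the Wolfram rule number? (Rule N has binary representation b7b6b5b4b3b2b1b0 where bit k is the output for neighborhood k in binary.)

position 1: 111 → 0  (bit 7 = 0)
position 2: 110 → 1  (bit 6 = 1)
position 3: 101 → 0  (bit 5 = 0)
position 5: 100 → 1  (bit 4 = 1)
position 0: 011 → 0  (bit 3 = 0)
position 4: 010 → 1  (bit 2 = 1)
position 12: 001 → 1  (bit 1 = 1)
position 6: 000 → 1  (bit 0 = 1)
bits b7..b0 = 01010111 = 87

87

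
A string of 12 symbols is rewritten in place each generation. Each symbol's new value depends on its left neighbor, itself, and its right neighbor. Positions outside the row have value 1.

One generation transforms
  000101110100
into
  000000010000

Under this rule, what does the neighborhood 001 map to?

At position 2 the neighborhood is 001; the next row has 0 there.

0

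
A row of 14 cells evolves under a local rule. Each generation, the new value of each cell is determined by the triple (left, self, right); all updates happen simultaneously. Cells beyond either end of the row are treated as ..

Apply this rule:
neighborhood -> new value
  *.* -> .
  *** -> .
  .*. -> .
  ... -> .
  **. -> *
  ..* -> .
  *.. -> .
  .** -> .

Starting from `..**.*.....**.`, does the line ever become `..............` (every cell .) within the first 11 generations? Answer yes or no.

...*........*.
..............
all cells are . at generation 2

yes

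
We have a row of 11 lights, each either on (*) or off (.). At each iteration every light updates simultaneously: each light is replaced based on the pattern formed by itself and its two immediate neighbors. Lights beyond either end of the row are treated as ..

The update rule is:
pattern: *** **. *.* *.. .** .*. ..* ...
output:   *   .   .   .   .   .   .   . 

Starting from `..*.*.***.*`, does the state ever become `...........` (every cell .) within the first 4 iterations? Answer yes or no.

yes

.......*...
...........
all cells are . at iteration 2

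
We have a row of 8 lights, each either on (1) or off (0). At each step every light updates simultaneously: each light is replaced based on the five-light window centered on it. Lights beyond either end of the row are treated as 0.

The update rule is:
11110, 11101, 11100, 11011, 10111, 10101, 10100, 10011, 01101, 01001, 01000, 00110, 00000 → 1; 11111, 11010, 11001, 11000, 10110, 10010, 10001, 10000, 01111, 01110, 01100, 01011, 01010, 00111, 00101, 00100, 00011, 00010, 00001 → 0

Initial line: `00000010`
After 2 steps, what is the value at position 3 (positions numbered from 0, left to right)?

1

11110001
00110000
position 3 holds 1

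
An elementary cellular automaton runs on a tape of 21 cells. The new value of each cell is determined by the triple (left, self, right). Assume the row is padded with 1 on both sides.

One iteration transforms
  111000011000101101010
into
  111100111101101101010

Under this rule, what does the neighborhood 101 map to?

0

At position 13 the neighborhood is 101; the next row has 0 there.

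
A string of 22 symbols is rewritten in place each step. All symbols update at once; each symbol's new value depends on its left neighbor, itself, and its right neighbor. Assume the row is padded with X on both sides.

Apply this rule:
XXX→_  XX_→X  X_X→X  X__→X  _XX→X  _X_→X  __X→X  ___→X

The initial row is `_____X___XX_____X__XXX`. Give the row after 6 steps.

XXXXXXXXXXXXXXXXXXXX__
___________________XXX
XXXXXXXXXXXXXXXXXXXX__  (repeats step 1; period 2)
step 6: ___________________XXX

___________________XXX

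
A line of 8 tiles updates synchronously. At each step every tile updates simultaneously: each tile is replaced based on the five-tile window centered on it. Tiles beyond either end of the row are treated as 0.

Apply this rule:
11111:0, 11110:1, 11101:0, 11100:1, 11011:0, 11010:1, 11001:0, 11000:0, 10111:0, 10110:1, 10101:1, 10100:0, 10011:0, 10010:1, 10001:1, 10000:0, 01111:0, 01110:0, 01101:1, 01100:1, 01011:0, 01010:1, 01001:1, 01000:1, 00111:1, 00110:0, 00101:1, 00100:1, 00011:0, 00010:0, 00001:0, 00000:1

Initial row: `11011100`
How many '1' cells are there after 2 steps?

01000100
01110110
count of 1: 5

5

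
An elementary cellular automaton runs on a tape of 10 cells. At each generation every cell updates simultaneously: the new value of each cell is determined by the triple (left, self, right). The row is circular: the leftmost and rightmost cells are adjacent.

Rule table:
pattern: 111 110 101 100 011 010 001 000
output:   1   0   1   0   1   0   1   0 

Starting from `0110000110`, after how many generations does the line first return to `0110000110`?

10

generation 1: 1100001100
generation 2: 1000011001
generation 3: 0000110011
generation 4: 0001100110
generation 5: 0011001100
generation 6: 0110011000
generation 7: 1100110000
generation 8: 1001100001
generation 9: 0011000011
generation 10: 0110000110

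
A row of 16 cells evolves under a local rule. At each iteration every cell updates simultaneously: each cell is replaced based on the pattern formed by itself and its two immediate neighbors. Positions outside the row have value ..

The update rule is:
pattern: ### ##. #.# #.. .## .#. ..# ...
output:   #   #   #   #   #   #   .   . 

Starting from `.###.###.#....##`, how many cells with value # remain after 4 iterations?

.##########...##
.###########..##
.############.##
.###############
count of #: 15

15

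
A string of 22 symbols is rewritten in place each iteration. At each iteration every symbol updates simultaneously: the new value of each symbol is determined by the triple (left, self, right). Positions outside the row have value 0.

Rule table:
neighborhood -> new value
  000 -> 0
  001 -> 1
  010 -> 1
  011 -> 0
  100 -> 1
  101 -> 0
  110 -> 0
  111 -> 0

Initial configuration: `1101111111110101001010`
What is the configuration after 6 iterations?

iteration 1: 0000000000000101111011
iteration 2: 0000000000001100000000
iteration 3: 0000000000010010000000
iteration 4: 0000000000111111000000
iteration 5: 0000000001000000100000
iteration 6: 0000000011100001110000

0000000011100001110000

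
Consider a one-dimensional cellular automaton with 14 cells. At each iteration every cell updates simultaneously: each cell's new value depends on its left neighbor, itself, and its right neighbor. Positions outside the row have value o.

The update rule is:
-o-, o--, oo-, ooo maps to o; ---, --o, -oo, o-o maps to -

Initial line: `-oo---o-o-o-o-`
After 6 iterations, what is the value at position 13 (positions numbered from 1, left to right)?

--oo--o-o-o-o-
o--oo-o-o-o-o-
oo--o-o-o-o-o-
ooo-o-o-o-o-o-
ooo-o-o-o-o-o-  (fixed point — unchanged through iteration 6)
position 13 holds o

o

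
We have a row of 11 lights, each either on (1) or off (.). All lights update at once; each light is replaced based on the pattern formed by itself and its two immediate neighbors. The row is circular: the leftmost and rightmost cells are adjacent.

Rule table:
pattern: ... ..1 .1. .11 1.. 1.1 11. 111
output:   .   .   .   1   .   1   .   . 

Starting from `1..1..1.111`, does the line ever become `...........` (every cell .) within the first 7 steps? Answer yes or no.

yes

.......11..
.......1...
...........
all cells are . at step 3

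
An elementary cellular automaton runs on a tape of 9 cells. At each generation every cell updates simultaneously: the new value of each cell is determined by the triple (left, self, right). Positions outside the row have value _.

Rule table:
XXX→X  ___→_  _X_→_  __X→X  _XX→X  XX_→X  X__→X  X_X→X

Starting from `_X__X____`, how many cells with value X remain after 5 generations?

8

X_XX_X___
_XXXX_X__
XXXXXX_X_
XXXXXXX_X
XXXXXXXX_
count of X: 8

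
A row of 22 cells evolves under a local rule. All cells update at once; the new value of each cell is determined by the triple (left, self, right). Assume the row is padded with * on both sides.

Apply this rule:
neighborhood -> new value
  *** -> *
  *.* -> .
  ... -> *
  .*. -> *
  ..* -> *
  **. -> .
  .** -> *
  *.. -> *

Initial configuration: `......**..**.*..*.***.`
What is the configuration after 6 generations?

**..**.*****..**..****

*******.***..****.**..
******..**.*****..*.**
*****.***..****.***.**
****..**.*****..**..**
***.***..****.***.****
**..**.*****..**..****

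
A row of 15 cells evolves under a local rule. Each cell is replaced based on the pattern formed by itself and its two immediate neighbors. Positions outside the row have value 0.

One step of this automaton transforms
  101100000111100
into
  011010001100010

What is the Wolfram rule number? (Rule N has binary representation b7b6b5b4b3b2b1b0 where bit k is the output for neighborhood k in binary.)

58

position 10: 111 → 0  (bit 7 = 0)
position 3: 110 → 0  (bit 6 = 0)
position 1: 101 → 1  (bit 5 = 1)
position 4: 100 → 1  (bit 4 = 1)
position 2: 011 → 1  (bit 3 = 1)
position 0: 010 → 0  (bit 2 = 0)
position 8: 001 → 1  (bit 1 = 1)
position 5: 000 → 0  (bit 0 = 0)
bits b7..b0 = 00111010 = 58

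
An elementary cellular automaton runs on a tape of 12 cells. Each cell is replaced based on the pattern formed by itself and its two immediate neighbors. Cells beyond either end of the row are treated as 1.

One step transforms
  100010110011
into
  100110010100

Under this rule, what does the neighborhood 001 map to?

At position 3 the neighborhood is 001; the next row has 1 there.

1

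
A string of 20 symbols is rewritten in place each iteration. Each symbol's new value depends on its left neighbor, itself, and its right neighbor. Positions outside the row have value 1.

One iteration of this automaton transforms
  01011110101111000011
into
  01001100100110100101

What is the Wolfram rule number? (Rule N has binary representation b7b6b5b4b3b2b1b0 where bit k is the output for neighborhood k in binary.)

position 4: 111 → 1  (bit 7 = 1)
position 6: 110 → 0  (bit 6 = 0)
position 0: 101 → 0  (bit 5 = 0)
position 14: 100 → 1  (bit 4 = 1)
position 3: 011 → 0  (bit 3 = 0)
position 1: 010 → 1  (bit 2 = 1)
position 17: 001 → 1  (bit 1 = 1)
position 15: 000 → 0  (bit 0 = 0)
bits b7..b0 = 10010110 = 150

150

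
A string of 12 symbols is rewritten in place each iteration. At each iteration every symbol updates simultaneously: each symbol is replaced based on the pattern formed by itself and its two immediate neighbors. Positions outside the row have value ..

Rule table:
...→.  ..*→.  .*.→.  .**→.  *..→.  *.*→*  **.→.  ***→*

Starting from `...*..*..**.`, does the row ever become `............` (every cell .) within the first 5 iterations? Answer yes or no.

iteration 1: ............
all cells are . at iteration 1

yes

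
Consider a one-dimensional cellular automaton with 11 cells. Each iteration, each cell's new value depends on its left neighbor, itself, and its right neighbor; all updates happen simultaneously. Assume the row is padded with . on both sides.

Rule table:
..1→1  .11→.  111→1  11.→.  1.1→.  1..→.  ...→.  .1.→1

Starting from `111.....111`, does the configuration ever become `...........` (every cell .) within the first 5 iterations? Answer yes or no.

.1.....1.1.
11....11.1.
.....1...1.
....11..11.
...1...1...
iteration 5 is ...1...1..., still not uniform .

no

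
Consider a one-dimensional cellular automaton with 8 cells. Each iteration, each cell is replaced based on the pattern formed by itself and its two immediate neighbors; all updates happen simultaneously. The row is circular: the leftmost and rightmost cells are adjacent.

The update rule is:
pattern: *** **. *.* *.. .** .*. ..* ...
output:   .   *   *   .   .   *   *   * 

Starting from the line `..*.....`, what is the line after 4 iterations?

iteration 1: ***.****
iteration 2: ..**....
iteration 3: **.*.***
iteration 4: .****...

.****...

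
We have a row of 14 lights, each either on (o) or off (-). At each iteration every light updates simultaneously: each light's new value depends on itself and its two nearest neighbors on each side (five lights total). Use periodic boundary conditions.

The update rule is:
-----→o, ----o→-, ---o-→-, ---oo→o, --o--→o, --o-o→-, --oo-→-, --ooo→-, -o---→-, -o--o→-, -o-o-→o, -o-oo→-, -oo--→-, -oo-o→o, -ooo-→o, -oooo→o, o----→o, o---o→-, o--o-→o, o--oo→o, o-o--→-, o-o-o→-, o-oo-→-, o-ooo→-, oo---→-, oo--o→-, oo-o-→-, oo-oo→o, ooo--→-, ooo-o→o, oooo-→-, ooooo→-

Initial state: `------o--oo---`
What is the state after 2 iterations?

-----o-o---o-o

oooo--o-o---oo
-----o-o---o-o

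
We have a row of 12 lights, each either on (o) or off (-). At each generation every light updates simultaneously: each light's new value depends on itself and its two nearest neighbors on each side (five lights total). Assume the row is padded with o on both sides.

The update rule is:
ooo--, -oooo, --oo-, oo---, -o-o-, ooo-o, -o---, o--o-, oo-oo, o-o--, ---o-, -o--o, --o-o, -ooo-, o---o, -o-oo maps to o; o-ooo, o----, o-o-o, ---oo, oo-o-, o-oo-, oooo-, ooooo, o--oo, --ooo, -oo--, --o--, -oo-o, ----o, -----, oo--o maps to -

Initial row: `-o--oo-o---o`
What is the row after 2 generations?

o---oo--oo--

-oo-o--ooo--
o---oo--oo--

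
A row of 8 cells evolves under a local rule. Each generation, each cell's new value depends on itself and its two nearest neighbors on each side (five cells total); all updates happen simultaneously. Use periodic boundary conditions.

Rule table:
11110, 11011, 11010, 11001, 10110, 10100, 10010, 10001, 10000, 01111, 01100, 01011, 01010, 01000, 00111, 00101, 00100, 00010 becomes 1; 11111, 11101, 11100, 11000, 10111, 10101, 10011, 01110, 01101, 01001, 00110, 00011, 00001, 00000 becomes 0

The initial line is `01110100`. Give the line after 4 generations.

11011001

01001111
11001110
11101001
11011001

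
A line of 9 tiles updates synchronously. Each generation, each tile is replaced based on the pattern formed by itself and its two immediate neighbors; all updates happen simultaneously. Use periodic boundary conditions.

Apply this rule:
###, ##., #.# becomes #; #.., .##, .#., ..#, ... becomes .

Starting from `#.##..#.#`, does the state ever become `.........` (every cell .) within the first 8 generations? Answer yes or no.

##.#...#.
.##.....#
#.#......
.#.......
.........
all cells are . at generation 5

yes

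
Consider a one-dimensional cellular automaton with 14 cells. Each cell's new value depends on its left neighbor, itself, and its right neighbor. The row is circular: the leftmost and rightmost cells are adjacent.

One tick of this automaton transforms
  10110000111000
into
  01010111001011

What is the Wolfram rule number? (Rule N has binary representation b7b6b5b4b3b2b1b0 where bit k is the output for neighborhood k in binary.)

position 9: 111 → 0  (bit 7 = 0)
position 3: 110 → 1  (bit 6 = 1)
position 1: 101 → 1  (bit 5 = 1)
position 4: 100 → 0  (bit 4 = 0)
position 2: 011 → 0  (bit 3 = 0)
position 0: 010 → 0  (bit 2 = 0)
position 7: 001 → 1  (bit 1 = 1)
position 5: 000 → 1  (bit 0 = 1)
bits b7..b0 = 01100011 = 99

99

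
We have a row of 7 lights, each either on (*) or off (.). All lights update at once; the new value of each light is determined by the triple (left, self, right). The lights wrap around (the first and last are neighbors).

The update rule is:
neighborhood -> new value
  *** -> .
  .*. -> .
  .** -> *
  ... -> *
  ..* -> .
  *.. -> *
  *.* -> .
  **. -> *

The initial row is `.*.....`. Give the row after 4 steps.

**.**.*

step 1: ..*****
step 2: *.*...*
step 3: *..**.*
step 4: **.**.*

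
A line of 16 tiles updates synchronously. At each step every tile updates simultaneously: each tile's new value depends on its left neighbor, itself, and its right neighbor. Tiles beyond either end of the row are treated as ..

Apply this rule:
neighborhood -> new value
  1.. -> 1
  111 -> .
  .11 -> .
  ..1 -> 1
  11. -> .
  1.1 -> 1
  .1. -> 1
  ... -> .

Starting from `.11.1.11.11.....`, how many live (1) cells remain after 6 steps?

step 1: 1..111..1..1....
step 2: 111...1111111...
step 3: ...1.1.......1..
step 4: ..11111.....111.
step 5: .1.....1...1...1
step 6: 111...111.111.11
count of 1: 11

11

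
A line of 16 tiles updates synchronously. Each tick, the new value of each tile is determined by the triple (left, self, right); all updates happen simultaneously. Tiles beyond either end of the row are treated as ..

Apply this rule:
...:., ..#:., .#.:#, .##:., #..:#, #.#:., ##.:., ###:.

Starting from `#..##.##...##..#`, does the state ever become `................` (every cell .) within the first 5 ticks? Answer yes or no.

##......#....#.#
..#.....##...#.#
..##......#..#.#
....#.....##.#.#
....##.......#.#
tick 5 is ....##.......#.#, still not uniform .

no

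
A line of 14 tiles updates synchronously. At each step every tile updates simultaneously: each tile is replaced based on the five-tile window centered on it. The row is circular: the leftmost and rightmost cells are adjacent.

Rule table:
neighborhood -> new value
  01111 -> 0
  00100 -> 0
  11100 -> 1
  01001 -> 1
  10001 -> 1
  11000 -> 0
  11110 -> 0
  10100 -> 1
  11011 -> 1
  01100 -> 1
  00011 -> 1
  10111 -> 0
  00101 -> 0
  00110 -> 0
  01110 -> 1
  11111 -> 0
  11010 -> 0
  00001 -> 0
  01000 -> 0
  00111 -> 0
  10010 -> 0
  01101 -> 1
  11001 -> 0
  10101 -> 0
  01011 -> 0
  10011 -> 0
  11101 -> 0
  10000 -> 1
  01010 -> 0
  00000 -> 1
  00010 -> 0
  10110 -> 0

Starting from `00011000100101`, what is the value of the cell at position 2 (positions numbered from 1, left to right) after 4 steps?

01101010010001
00100011000100
00001101010001
01010100010100
position 2 holds 1

1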